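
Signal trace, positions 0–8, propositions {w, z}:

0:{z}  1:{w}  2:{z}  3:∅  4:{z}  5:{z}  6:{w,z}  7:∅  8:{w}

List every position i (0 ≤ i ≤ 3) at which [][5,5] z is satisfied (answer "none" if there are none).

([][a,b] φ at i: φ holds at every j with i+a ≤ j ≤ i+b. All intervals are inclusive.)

0, 1

Evaluate at each i in [0,3]:
  i=0: ✓ (all of [5,5])
  i=1: ✓ (all of [6,6])
  i=2: ✗ (fails at j=7)
  i=3: ✗ (fails at j=8)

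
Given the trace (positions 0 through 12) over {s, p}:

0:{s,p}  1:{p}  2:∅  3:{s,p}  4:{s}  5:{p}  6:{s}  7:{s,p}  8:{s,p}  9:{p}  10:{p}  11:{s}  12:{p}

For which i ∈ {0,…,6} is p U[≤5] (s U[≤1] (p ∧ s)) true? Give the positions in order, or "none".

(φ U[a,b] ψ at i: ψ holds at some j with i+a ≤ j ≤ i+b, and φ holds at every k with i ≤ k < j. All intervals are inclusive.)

0, 3, 5, 6

Evaluate at each i in [0,6]:
  i=0: ✓ (rhs at j=0)
  i=1: ✗ (lhs fails at k=2 before rhs at j=3)
  i=2: ✗ (lhs fails at k=2 before rhs at j=3)
  i=3: ✓ (rhs at j=3)
  i=4: ✗ (lhs fails at k=4 before rhs at j=6)
  i=5: ✓ (rhs at j=6; lhs holds on [5,5])
  i=6: ✓ (rhs at j=6)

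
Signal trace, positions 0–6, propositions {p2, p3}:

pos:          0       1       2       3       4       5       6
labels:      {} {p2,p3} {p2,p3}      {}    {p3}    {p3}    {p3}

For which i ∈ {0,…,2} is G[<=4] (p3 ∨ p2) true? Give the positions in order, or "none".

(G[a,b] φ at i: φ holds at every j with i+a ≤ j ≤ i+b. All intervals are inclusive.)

Evaluate at each i in [0,2]:
  i=0: ✗ (fails at j=0)
  i=1: ✗ (fails at j=3)
  i=2: ✗ (fails at j=3)

none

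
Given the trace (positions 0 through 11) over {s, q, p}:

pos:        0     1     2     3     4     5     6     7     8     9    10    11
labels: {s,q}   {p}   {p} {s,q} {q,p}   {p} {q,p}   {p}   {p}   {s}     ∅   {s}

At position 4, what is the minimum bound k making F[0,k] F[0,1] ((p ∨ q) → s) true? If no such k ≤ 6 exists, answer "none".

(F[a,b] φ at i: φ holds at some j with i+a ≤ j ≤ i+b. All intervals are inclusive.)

4

Scan j = 4,5,… for F[0,1] ((p ∨ q) → s):
  j=4: fails
  j=5: fails
  j=6: fails
  j=7: fails
  j=8: holds
First hit at j=8, so smallest k = 8-4 = 4.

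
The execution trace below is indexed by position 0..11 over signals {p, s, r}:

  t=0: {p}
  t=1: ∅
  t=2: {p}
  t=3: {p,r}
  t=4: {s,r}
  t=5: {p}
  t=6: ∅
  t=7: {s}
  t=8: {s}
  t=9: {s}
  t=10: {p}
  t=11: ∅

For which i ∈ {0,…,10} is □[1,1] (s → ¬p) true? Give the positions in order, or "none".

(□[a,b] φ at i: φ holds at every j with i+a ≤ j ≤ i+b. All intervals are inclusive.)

0, 1, 2, 3, 4, 5, 6, 7, 8, 9, 10

Evaluate at each i in [0,10]:
  i=0: ✓ (all of [1,1])
  i=1: ✓ (all of [2,2])
  i=2: ✓ (all of [3,3])
  i=3: ✓ (all of [4,4])
  i=4: ✓ (all of [5,5])
  i=5: ✓ (all of [6,6])
  i=6: ✓ (all of [7,7])
  i=7: ✓ (all of [8,8])
  i=8: ✓ (all of [9,9])
  i=9: ✓ (all of [10,10])
  i=10: ✓ (all of [11,11])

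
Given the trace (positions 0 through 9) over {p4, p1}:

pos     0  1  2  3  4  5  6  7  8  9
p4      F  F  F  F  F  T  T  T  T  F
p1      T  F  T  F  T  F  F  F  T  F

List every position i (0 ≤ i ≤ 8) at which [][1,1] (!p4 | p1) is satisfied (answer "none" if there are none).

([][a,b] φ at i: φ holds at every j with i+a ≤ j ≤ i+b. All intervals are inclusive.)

0, 1, 2, 3, 7, 8

Evaluate at each i in [0,8]:
  i=0: ✓ (all of [1,1])
  i=1: ✓ (all of [2,2])
  i=2: ✓ (all of [3,3])
  i=3: ✓ (all of [4,4])
  i=4: ✗ (fails at j=5)
  i=5: ✗ (fails at j=6)
  i=6: ✗ (fails at j=7)
  i=7: ✓ (all of [8,8])
  i=8: ✓ (all of [9,9])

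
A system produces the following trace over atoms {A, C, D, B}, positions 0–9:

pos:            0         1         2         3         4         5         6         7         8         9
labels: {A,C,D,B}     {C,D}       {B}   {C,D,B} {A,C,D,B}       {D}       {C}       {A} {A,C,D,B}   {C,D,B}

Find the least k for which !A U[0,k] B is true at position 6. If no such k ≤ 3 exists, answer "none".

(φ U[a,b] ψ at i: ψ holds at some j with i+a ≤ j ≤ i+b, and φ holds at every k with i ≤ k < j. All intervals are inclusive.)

Need earliest j ≥ 6 with B, and !A at every k in [6,j-1].
  j=6: rhs fails.
  j=7: rhs fails.
  j=8: rhs holds but lhs fails at k=7.
  j=9: rhs holds but lhs fails at k=7.
No witness within the range → none.

none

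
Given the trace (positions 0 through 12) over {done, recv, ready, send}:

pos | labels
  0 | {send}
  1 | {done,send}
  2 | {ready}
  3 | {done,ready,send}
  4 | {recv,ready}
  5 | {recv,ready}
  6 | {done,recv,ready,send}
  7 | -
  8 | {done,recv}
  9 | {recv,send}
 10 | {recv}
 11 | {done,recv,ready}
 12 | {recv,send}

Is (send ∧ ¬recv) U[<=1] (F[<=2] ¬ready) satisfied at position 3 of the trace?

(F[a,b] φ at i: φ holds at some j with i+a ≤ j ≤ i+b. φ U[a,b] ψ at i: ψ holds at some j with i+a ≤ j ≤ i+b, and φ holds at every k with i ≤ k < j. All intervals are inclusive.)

Need some j in [3,4] with F[<=2] ¬ready, and (send ∧ ¬recv) at every k in [3,j-1].
  j=3: F[<=2] ¬ready — fails (none in [3,5]).
  j=4: F[<=2] ¬ready — fails (none in [4,6]).
No j in the window works → until fails.

No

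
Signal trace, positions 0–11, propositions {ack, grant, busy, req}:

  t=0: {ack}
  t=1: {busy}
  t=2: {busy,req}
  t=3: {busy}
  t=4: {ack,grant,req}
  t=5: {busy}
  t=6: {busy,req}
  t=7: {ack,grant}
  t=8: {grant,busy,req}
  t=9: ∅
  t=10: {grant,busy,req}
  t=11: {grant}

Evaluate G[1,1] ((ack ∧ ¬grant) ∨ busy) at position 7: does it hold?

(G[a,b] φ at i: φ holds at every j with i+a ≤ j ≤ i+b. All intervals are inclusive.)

Check ((ack ∧ ¬grant) ∨ busy) at every j in [8,8]:
  j=8: true
All positions satisfy it → formula holds.

Yes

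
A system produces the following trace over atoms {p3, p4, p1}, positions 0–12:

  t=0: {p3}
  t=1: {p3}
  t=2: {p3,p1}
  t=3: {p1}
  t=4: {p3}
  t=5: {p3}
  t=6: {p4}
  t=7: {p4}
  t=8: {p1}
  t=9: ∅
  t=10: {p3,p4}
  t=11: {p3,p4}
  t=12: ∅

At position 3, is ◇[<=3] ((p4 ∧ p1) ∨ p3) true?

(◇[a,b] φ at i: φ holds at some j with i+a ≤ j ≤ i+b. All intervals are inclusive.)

Yes

Check ((p4 ∧ p1) ∨ p3) at each j in [3,6]:
  j=3: false
  j=4: true
  j=5: true
  j=6: false
Found at j=4 → formula holds.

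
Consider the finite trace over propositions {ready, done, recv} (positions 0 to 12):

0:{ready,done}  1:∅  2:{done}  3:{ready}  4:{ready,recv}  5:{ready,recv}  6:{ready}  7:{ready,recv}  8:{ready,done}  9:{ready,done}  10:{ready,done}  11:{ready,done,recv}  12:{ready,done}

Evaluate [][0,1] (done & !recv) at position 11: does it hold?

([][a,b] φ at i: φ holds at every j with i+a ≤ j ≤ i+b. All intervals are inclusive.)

No

Check (done & !recv) at every j in [11,12]:
  j=11: false
  j=12: true
Fails at j=11 → formula fails.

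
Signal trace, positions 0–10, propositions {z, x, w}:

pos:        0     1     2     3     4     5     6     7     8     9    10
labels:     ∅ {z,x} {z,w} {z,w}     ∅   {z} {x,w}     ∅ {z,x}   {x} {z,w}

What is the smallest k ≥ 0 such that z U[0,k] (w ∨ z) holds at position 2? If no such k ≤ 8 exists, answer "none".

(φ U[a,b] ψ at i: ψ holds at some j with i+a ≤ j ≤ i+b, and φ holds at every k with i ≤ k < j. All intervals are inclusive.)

0

Need earliest j ≥ 2 with (w ∨ z), and z at every k in [2,j-1].
  j=2: rhs holds (empty prefix). k = 0.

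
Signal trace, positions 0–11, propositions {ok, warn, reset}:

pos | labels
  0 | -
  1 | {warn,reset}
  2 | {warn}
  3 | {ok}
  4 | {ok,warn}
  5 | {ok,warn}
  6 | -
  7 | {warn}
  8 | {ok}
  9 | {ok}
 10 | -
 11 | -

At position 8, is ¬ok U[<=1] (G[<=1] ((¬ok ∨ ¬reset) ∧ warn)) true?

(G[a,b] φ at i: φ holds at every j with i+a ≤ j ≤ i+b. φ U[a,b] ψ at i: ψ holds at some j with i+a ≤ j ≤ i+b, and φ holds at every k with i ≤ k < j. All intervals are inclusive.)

False

Need some j in [8,9] with G[<=1] ((¬ok ∨ ¬reset) ∧ warn), and ¬ok at every k in [8,j-1].
  j=8: G[<=1] ((¬ok ∨ ¬reset) ∧ warn) — fails at 8.
  j=9: G[<=1] ((¬ok ∨ ¬reset) ∧ warn) — fails at 9.
No j in the window works → until fails.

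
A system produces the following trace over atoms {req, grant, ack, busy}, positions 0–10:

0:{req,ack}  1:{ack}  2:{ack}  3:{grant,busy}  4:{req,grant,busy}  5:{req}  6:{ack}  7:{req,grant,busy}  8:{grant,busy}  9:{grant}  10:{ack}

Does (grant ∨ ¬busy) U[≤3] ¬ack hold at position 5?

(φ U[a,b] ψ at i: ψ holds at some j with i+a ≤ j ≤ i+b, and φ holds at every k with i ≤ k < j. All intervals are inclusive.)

Holds

Need some j in [5,8] with ¬ack, and (grant ∨ ¬busy) at every k in [5,j-1].
  j=5: ¬ack holds; no prefix to check → satisfied.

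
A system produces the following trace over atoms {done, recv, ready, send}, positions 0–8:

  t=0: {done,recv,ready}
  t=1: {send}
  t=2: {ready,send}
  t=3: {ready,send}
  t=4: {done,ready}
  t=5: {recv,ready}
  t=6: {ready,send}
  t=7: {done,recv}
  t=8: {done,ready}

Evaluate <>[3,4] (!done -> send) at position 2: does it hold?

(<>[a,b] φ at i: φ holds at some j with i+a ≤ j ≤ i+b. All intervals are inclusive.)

Holds

Check (!done -> send) at each j in [5,6]:
  j=5: false
  j=6: true
Found at j=6 → formula holds.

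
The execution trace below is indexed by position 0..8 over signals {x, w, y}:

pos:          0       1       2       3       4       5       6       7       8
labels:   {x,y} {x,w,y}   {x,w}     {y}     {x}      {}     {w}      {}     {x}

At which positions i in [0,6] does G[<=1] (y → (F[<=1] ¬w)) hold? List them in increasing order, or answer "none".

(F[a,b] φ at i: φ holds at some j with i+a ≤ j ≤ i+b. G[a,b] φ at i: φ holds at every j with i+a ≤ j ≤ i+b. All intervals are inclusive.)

2, 3, 4, 5, 6

Evaluate at each i in [0,6]:
  i=0: ✗ (fails at j=1)
  i=1: ✗ (fails at j=1)
  i=2: ✓ (all of [2,3])
  i=3: ✓ (all of [3,4])
  i=4: ✓ (all of [4,5])
  i=5: ✓ (all of [5,6])
  i=6: ✓ (all of [6,7])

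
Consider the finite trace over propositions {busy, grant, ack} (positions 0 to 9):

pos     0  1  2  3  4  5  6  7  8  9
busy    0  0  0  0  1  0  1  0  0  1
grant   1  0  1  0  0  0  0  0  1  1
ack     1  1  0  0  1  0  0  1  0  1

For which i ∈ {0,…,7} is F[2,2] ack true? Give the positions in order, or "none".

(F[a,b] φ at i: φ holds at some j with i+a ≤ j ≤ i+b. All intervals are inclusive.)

Evaluate at each i in [0,7]:
  i=0: ✗ (none in [2,2])
  i=1: ✗ (none in [3,3])
  i=2: ✓ (witness j=4)
  i=3: ✗ (none in [5,5])
  i=4: ✗ (none in [6,6])
  i=5: ✓ (witness j=7)
  i=6: ✗ (none in [8,8])
  i=7: ✓ (witness j=9)

2, 5, 7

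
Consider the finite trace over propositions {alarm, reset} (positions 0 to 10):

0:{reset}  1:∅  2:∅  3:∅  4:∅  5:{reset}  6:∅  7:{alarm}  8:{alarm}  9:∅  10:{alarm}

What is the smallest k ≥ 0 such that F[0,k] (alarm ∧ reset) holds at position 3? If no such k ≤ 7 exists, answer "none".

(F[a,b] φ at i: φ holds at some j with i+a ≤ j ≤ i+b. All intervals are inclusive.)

none

Scan j = 3,4,… for (alarm ∧ reset):
  j=3: fails
  j=4: fails
  j=5: fails
  j=6: fails
  j=7: fails
  j=8: fails
  j=9: fails
  j=10: fails
No j in [3,10] satisfies it → none.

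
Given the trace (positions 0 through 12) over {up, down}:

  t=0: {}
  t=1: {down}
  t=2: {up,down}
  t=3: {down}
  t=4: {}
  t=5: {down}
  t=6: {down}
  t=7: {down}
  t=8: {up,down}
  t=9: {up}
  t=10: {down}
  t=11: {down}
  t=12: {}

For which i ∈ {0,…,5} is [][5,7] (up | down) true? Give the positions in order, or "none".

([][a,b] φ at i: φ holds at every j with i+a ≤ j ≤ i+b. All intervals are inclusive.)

Evaluate at each i in [0,5]:
  i=0: ✓ (all of [5,7])
  i=1: ✓ (all of [6,8])
  i=2: ✓ (all of [7,9])
  i=3: ✓ (all of [8,10])
  i=4: ✓ (all of [9,11])
  i=5: ✗ (fails at j=12)

0, 1, 2, 3, 4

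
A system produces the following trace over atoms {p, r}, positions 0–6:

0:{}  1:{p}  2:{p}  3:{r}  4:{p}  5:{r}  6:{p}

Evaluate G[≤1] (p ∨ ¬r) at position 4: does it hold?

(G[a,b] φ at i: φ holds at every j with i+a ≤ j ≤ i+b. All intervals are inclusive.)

No

Check (p ∨ ¬r) at every j in [4,5]:
  j=4: true
  j=5: false
Fails at j=5 → formula fails.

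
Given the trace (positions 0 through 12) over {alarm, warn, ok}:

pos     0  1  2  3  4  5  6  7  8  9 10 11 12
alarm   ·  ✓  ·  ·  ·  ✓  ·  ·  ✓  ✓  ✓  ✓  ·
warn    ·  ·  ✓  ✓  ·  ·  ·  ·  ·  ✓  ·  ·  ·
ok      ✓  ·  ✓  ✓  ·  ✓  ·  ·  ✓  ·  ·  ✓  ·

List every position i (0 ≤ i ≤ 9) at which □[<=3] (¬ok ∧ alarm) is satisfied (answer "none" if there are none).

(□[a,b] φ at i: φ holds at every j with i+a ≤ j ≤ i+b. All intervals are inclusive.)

none

Evaluate at each i in [0,9]:
  i=0: ✗ (fails at j=0)
  i=1: ✗ (fails at j=2)
  i=2: ✗ (fails at j=2)
  i=3: ✗ (fails at j=3)
  i=4: ✗ (fails at j=4)
  i=5: ✗ (fails at j=5)
  i=6: ✗ (fails at j=6)
  i=7: ✗ (fails at j=7)
  i=8: ✗ (fails at j=8)
  i=9: ✗ (fails at j=11)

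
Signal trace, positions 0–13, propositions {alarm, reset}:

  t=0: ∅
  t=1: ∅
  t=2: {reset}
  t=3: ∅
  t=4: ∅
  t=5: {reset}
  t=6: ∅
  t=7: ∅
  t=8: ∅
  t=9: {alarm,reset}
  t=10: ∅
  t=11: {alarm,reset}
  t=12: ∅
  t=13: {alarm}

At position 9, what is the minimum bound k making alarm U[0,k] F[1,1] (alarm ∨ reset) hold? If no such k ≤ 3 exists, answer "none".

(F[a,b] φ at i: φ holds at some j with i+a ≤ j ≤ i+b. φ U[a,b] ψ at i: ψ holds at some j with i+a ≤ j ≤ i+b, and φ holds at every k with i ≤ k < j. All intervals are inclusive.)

1

Need earliest j ≥ 9 with F[1,1] (alarm ∨ reset), and alarm at every k in [9,j-1].
  j=9: rhs fails.
  j=10: rhs holds; lhs holds on [9,9]. k = 1.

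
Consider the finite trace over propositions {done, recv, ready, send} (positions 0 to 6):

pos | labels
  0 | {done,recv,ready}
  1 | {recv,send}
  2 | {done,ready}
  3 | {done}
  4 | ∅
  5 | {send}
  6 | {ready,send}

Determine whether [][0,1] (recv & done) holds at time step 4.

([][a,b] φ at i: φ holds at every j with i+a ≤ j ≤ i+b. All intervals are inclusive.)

Check (recv & done) at every j in [4,5]:
  j=4: false
  j=5: false
Fails at j=4 → formula fails.

False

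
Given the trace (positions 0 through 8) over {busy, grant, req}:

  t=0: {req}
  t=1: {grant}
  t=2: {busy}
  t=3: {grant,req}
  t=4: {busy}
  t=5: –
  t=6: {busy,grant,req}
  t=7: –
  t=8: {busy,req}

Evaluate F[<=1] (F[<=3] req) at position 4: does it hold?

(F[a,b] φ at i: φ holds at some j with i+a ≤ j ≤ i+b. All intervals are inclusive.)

Check F[<=3] req at each j in [4,5]:
  j=4: holds (witness at 6)
  j=5: holds (witness at 6)
Found at j=4 → formula holds.

True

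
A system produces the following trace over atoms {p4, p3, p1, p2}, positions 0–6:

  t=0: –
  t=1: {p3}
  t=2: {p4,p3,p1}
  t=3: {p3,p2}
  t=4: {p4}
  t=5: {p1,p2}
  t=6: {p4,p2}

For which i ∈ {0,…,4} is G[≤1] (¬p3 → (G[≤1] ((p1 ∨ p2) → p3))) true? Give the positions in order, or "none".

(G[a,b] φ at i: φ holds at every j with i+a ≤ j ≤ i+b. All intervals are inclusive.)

0, 1, 2

Evaluate at each i in [0,4]:
  i=0: ✓ (all of [0,1])
  i=1: ✓ (all of [1,2])
  i=2: ✓ (all of [2,3])
  i=3: ✗ (fails at j=4)
  i=4: ✗ (fails at j=4)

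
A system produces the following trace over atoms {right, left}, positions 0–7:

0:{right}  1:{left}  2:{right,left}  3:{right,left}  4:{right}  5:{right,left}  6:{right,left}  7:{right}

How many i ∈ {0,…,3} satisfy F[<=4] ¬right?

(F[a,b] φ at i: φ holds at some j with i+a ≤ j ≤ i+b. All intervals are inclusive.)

Evaluate at each i in [0,3]:
  i=0: ✓ (witness j=1)
  i=1: ✓ (witness j=1)
  i=2: ✗ (none in [2,6])
  i=3: ✗ (none in [3,7])
Positions where it holds: {0, 1} → 2.

2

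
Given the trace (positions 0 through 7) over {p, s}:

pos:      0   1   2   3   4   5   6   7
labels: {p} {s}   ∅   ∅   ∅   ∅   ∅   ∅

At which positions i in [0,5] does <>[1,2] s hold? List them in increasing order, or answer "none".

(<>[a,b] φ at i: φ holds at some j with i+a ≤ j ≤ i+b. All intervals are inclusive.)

0

Evaluate at each i in [0,5]:
  i=0: ✓ (witness j=1)
  i=1: ✗ (none in [2,3])
  i=2: ✗ (none in [3,4])
  i=3: ✗ (none in [4,5])
  i=4: ✗ (none in [5,6])
  i=5: ✗ (none in [6,7])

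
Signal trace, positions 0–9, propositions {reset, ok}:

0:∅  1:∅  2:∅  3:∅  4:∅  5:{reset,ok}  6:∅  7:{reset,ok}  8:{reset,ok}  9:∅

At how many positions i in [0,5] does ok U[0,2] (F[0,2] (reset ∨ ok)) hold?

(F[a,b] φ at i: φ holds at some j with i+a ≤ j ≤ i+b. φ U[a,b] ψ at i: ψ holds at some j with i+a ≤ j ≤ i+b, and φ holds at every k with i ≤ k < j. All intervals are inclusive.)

3

Evaluate at each i in [0,5]:
  i=0: ✗ (no rhs in [0,2])
  i=1: ✗ (lhs fails at k=1 before rhs at j=3)
  i=2: ✗ (lhs fails at k=2 before rhs at j=3)
  i=3: ✓ (rhs at j=3)
  i=4: ✓ (rhs at j=4)
  i=5: ✓ (rhs at j=5)
Positions where it holds: {3, 4, 5} → 3.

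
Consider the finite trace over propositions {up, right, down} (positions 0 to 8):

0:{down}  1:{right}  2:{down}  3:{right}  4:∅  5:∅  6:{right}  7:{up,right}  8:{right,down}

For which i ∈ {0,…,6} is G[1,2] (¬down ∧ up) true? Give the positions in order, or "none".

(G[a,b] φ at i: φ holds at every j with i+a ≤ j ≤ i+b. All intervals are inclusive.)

none

Evaluate at each i in [0,6]:
  i=0: ✗ (fails at j=1)
  i=1: ✗ (fails at j=2)
  i=2: ✗ (fails at j=3)
  i=3: ✗ (fails at j=4)
  i=4: ✗ (fails at j=5)
  i=5: ✗ (fails at j=6)
  i=6: ✗ (fails at j=8)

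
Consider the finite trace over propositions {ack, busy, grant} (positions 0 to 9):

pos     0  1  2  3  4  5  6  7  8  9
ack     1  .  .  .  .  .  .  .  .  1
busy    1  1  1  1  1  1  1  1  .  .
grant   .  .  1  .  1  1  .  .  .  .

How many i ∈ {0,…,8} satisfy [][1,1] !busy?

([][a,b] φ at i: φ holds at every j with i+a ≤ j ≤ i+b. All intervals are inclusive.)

Evaluate at each i in [0,8]:
  i=0: ✗ (fails at j=1)
  i=1: ✗ (fails at j=2)
  i=2: ✗ (fails at j=3)
  i=3: ✗ (fails at j=4)
  i=4: ✗ (fails at j=5)
  i=5: ✗ (fails at j=6)
  i=6: ✗ (fails at j=7)
  i=7: ✓ (all of [8,8])
  i=8: ✓ (all of [9,9])
Positions where it holds: {7, 8} → 2.

2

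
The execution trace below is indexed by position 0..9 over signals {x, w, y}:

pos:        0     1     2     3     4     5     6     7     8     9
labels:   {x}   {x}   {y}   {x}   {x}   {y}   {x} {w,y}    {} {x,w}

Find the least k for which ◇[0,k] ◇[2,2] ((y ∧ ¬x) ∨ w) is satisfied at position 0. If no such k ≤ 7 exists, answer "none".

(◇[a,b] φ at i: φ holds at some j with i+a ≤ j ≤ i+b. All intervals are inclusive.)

Scan j = 0,1,… for ◇[2,2] ((y ∧ ¬x) ∨ w):
  j=0: holds
First hit at j=0, so smallest k = 0-0 = 0.

0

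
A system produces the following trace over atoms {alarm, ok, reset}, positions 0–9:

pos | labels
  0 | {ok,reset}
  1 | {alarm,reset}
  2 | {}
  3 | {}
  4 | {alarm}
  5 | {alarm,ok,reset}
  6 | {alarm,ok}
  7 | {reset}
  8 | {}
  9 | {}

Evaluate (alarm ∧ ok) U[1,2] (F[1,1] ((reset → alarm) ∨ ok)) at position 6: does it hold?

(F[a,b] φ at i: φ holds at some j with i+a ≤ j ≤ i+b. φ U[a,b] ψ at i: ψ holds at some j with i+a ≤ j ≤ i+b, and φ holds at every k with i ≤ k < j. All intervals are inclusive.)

Need some j in [7,8] with F[1,1] ((reset → alarm) ∨ ok), and (alarm ∧ ok) at every k in [6,j-1].
  j=7: F[1,1] ((reset → alarm) ∨ ok) holds; (alarm ∧ ok) holds at every k in [6,6] → satisfied.

Yes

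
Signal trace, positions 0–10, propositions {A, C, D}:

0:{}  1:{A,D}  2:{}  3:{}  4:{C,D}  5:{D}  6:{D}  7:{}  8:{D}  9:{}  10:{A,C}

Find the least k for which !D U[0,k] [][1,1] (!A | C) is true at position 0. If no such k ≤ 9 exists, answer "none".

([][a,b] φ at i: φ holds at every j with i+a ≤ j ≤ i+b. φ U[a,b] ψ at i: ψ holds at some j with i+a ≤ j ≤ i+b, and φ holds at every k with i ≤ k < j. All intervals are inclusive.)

Need earliest j ≥ 0 with [][1,1] (!A | C), and !D at every k in [0,j-1].
  j=0: rhs fails.
  j=1: rhs holds; lhs holds on [0,0]. k = 1.

1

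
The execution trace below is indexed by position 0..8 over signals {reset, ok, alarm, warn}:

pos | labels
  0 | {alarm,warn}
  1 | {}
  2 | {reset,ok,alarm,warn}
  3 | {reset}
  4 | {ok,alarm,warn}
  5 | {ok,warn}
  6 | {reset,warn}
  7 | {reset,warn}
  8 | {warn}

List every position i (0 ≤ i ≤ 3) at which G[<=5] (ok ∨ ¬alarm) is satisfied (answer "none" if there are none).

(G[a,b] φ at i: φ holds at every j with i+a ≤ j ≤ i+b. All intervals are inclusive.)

1, 2, 3

Evaluate at each i in [0,3]:
  i=0: ✗ (fails at j=0)
  i=1: ✓ (all of [1,6])
  i=2: ✓ (all of [2,7])
  i=3: ✓ (all of [3,8])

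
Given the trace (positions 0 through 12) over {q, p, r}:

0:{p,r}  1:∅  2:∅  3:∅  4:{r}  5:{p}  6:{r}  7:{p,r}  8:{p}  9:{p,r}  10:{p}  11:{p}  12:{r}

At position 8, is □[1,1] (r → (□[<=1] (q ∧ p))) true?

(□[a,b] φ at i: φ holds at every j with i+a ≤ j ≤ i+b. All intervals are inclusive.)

No

Check (r → (□[<=1] (q ∧ p))) at every j in [9,9]:
  j=9: antecedent true; consequent fails at 9 → ✗
Fails at j=9 → formula fails.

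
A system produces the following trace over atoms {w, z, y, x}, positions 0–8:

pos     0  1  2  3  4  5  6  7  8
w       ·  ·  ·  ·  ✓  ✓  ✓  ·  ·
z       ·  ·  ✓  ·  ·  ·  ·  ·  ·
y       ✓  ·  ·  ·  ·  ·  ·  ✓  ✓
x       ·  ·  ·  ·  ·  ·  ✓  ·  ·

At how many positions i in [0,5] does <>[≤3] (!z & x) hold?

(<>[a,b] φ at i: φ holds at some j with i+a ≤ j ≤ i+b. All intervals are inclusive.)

Evaluate at each i in [0,5]:
  i=0: ✗ (none in [0,3])
  i=1: ✗ (none in [1,4])
  i=2: ✗ (none in [2,5])
  i=3: ✓ (witness j=6)
  i=4: ✓ (witness j=6)
  i=5: ✓ (witness j=6)
Positions where it holds: {3, 4, 5} → 3.

3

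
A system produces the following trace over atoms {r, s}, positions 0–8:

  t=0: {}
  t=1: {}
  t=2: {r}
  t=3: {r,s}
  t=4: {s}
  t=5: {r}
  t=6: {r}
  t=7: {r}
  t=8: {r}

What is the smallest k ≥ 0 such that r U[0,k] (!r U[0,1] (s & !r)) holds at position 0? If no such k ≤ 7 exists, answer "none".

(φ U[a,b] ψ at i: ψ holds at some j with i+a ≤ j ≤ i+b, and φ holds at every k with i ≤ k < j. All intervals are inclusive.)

none

Need earliest j ≥ 0 with (!r U[0,1] (s & !r)), and r at every k in [0,j-1].
  j=0: rhs fails.
  j=1: rhs fails.
  j=2: rhs fails.
  j=3: rhs fails.
  j=4: rhs holds but lhs fails at k=0.
  j=5: rhs fails.
  j=6: rhs fails.
  j=7: rhs fails.
No witness within the range → none.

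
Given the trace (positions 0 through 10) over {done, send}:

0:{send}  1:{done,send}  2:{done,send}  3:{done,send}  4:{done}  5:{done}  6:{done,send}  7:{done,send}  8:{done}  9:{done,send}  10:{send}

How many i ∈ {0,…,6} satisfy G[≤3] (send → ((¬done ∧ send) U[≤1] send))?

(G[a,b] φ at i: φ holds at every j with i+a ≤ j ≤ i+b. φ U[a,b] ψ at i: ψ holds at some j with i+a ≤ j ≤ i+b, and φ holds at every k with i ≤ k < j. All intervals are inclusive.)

7

Evaluate at each i in [0,6]:
  i=0: ✓ (all of [0,3])
  i=1: ✓ (all of [1,4])
  i=2: ✓ (all of [2,5])
  i=3: ✓ (all of [3,6])
  i=4: ✓ (all of [4,7])
  i=5: ✓ (all of [5,8])
  i=6: ✓ (all of [6,9])
Positions where it holds: {0, 1, 2, 3, 4, 5, 6} → 7.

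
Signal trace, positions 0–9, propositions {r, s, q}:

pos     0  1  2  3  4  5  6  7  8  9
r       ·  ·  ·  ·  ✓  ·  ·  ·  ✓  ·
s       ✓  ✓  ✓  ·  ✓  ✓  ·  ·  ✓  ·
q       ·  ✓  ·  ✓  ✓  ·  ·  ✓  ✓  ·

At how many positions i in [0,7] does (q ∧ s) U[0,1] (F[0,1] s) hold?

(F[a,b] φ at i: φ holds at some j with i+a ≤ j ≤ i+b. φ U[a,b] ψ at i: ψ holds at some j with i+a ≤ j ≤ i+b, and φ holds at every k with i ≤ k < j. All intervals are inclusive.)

Evaluate at each i in [0,7]:
  i=0: ✓ (rhs at j=0)
  i=1: ✓ (rhs at j=1)
  i=2: ✓ (rhs at j=2)
  i=3: ✓ (rhs at j=3)
  i=4: ✓ (rhs at j=4)
  i=5: ✓ (rhs at j=5)
  i=6: ✗ (lhs fails at k=6 before rhs at j=7)
  i=7: ✓ (rhs at j=7)
Positions where it holds: {0, 1, 2, 3, 4, 5, 7} → 7.

7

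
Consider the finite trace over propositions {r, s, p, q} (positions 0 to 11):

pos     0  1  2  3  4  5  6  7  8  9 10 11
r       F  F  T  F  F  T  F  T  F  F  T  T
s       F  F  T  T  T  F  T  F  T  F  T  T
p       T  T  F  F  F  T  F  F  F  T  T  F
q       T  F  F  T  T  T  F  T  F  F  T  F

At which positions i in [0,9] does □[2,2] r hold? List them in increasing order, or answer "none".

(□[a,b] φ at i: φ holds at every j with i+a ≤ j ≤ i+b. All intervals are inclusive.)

0, 3, 5, 8, 9

Evaluate at each i in [0,9]:
  i=0: ✓ (all of [2,2])
  i=1: ✗ (fails at j=3)
  i=2: ✗ (fails at j=4)
  i=3: ✓ (all of [5,5])
  i=4: ✗ (fails at j=6)
  i=5: ✓ (all of [7,7])
  i=6: ✗ (fails at j=8)
  i=7: ✗ (fails at j=9)
  i=8: ✓ (all of [10,10])
  i=9: ✓ (all of [11,11])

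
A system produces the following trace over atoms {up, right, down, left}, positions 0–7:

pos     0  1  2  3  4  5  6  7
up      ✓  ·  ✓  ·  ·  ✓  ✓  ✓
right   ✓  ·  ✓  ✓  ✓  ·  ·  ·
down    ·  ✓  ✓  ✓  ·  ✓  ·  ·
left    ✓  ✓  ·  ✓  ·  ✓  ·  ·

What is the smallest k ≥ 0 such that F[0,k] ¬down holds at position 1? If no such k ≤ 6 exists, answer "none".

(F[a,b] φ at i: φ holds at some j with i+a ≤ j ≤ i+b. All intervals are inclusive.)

3

Scan j = 1,2,… for ¬down:
  j=1: fails
  j=2: fails
  j=3: fails
  j=4: holds
First hit at j=4, so smallest k = 4-1 = 3.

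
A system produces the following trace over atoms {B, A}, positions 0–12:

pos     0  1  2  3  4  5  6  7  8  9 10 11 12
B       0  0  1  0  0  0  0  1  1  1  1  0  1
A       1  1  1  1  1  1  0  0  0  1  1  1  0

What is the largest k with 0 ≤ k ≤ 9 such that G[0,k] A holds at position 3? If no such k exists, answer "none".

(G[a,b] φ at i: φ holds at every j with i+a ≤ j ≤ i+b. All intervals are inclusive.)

A must hold from j=3 onward; find where it first fails.
  j=3: holds
  j=4: holds
  j=5: holds
  j=6: fails
Holds on [3,5], so largest k = 2.

2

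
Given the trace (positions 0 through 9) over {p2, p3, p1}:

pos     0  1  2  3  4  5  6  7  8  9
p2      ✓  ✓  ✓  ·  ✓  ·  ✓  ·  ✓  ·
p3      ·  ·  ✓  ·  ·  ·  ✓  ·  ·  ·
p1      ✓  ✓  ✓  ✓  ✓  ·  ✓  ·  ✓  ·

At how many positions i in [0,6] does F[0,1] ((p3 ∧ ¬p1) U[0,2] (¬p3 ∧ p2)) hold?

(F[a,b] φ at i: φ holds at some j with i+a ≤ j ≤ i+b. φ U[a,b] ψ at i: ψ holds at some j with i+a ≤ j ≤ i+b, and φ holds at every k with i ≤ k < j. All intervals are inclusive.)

Evaluate at each i in [0,6]:
  i=0: ✓ (witness j=0)
  i=1: ✓ (witness j=1)
  i=2: ✗ (none in [2,3])
  i=3: ✓ (witness j=4)
  i=4: ✓ (witness j=4)
  i=5: ✗ (none in [5,6])
  i=6: ✗ (none in [6,7])
Positions where it holds: {0, 1, 3, 4} → 4.

4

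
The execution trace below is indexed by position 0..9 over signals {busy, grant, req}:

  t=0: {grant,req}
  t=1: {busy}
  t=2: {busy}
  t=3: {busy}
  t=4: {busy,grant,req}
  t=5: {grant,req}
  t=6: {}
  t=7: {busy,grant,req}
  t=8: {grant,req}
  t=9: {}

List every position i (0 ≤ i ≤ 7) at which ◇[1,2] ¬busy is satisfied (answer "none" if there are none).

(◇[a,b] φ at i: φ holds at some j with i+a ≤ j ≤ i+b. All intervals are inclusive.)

3, 4, 5, 6, 7

Evaluate at each i in [0,7]:
  i=0: ✗ (none in [1,2])
  i=1: ✗ (none in [2,3])
  i=2: ✗ (none in [3,4])
  i=3: ✓ (witness j=5)
  i=4: ✓ (witness j=5)
  i=5: ✓ (witness j=6)
  i=6: ✓ (witness j=8)
  i=7: ✓ (witness j=8)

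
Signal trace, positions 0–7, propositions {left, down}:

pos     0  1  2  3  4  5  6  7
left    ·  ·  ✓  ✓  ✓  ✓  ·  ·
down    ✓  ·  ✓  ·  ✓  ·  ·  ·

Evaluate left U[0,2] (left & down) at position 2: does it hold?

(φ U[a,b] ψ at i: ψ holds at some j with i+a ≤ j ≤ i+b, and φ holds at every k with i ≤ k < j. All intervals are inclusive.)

True

Need some j in [2,4] with (left & down), and left at every k in [2,j-1].
  j=2: (left & down) holds; no prefix to check → satisfied.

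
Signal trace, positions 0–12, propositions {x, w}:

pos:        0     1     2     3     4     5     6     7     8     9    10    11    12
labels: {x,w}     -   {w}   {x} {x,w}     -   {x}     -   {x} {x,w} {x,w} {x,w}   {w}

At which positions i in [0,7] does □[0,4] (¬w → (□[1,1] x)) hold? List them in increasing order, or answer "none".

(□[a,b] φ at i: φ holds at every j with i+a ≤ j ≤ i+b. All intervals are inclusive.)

Evaluate at each i in [0,7]:
  i=0: ✗ (fails at j=1)
  i=1: ✗ (fails at j=1)
  i=2: ✗ (fails at j=6)
  i=3: ✗ (fails at j=6)
  i=4: ✗ (fails at j=6)
  i=5: ✗ (fails at j=6)
  i=6: ✗ (fails at j=6)
  i=7: ✓ (all of [7,11])

7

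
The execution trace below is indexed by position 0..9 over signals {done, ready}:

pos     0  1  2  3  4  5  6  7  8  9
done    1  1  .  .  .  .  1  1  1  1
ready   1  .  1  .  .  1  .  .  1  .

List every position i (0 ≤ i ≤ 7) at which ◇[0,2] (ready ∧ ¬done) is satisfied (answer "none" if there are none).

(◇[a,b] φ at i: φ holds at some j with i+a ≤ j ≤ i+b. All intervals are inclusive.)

0, 1, 2, 3, 4, 5

Evaluate at each i in [0,7]:
  i=0: ✓ (witness j=2)
  i=1: ✓ (witness j=2)
  i=2: ✓ (witness j=2)
  i=3: ✓ (witness j=5)
  i=4: ✓ (witness j=5)
  i=5: ✓ (witness j=5)
  i=6: ✗ (none in [6,8])
  i=7: ✗ (none in [7,9])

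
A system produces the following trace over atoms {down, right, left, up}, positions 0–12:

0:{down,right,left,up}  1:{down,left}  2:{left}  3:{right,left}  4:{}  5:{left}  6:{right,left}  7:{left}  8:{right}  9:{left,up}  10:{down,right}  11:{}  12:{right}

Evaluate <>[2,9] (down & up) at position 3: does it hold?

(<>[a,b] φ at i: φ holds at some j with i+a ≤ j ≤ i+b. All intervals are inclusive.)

Check (down & up) at each j in [5,12]:
  j=5: false
  j=6: false
  j=7: false
  j=8: false
  j=9: false
  j=10: false
  j=11: false
  j=12: false
No position in the window satisfies it → formula fails.

False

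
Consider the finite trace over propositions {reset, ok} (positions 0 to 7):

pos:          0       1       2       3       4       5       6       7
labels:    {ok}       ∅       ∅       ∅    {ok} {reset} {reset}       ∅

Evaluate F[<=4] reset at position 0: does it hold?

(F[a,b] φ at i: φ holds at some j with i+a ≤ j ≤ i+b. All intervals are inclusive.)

False

Check reset at each j in [0,4]:
  j=0: false
  j=1: false
  j=2: false
  j=3: false
  j=4: false
No position in the window satisfies it → formula fails.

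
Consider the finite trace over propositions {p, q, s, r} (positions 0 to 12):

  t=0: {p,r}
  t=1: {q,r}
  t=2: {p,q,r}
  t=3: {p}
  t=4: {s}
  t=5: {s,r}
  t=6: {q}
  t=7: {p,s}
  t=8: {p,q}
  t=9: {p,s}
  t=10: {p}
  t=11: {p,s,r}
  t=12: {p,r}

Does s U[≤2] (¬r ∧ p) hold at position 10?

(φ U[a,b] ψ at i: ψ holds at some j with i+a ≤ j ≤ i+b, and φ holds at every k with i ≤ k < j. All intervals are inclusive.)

True

Need some j in [10,12] with (¬r ∧ p), and s at every k in [10,j-1].
  j=10: (¬r ∧ p) holds; no prefix to check → satisfied.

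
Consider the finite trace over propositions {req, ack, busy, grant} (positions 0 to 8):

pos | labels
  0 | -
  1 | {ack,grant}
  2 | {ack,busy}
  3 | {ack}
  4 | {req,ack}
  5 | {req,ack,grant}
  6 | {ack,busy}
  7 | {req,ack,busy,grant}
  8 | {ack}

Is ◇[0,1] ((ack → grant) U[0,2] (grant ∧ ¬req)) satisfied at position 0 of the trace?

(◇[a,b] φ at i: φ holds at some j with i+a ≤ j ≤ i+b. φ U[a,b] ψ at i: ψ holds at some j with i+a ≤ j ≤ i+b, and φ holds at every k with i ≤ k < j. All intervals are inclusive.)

Holds

Check ((ack → grant) U[0,2] (grant ∧ ¬req)) at each j in [0,1]:
  j=0: holds
  j=1: holds
Found at j=0 → formula holds.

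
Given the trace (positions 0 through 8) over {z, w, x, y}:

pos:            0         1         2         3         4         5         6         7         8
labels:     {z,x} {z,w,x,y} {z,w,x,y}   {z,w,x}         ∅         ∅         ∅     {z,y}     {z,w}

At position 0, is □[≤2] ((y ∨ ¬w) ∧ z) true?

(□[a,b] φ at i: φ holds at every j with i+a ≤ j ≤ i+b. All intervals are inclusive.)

Check ((y ∨ ¬w) ∧ z) at every j in [0,2]:
  j=0: true
  j=1: true
  j=2: true
All positions satisfy it → formula holds.

Holds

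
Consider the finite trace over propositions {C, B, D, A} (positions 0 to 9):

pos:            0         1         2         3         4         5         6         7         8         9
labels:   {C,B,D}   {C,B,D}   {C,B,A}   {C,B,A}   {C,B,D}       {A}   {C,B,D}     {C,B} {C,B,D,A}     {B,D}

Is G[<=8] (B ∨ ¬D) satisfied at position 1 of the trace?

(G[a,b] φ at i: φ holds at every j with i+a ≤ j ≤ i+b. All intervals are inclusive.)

Check (B ∨ ¬D) at every j in [1,9]:
  j=1: true
  j=2: true
  j=3: true
  j=4: true
  j=5: true
  j=6: true
  j=7: true
  j=8: true
  j=9: true
All positions satisfy it → formula holds.

Holds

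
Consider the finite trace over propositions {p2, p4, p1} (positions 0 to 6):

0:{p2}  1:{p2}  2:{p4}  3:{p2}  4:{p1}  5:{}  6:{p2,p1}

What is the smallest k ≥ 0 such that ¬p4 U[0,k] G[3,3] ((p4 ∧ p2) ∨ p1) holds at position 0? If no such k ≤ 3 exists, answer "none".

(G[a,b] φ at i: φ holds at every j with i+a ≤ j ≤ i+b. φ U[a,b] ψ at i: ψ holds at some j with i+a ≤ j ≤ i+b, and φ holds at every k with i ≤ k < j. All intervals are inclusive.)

Need earliest j ≥ 0 with G[3,3] ((p4 ∧ p2) ∨ p1), and ¬p4 at every k in [0,j-1].
  j=0: rhs fails.
  j=1: rhs holds; lhs holds on [0,0]. k = 1.

1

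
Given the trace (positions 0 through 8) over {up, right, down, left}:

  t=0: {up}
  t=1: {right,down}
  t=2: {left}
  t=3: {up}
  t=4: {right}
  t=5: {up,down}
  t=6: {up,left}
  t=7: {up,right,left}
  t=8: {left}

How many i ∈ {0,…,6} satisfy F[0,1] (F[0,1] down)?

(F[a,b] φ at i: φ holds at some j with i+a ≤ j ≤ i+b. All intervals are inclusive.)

5

Evaluate at each i in [0,6]:
  i=0: ✓ (witness j=0)
  i=1: ✓ (witness j=1)
  i=2: ✗ (none in [2,3])
  i=3: ✓ (witness j=4)
  i=4: ✓ (witness j=4)
  i=5: ✓ (witness j=5)
  i=6: ✗ (none in [6,7])
Positions where it holds: {0, 1, 3, 4, 5} → 5.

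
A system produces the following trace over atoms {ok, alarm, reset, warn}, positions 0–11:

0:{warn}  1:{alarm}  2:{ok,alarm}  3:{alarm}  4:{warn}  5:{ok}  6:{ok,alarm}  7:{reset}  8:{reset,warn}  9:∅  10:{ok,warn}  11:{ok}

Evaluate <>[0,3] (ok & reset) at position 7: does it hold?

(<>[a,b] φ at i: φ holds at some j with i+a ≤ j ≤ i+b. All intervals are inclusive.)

No

Check (ok & reset) at each j in [7,10]:
  j=7: false
  j=8: false
  j=9: false
  j=10: false
No position in the window satisfies it → formula fails.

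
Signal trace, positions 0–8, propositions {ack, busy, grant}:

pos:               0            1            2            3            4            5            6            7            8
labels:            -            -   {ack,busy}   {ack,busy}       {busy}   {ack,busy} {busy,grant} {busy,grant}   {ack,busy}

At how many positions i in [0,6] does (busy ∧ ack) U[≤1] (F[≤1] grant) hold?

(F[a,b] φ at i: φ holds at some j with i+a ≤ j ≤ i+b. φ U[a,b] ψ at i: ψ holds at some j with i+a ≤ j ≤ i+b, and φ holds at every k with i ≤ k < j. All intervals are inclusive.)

2

Evaluate at each i in [0,6]:
  i=0: ✗ (no rhs in [0,1])
  i=1: ✗ (no rhs in [1,2])
  i=2: ✗ (no rhs in [2,3])
  i=3: ✗ (no rhs in [3,4])
  i=4: ✗ (lhs fails at k=4 before rhs at j=5)
  i=5: ✓ (rhs at j=5)
  i=6: ✓ (rhs at j=6)
Positions where it holds: {5, 6} → 2.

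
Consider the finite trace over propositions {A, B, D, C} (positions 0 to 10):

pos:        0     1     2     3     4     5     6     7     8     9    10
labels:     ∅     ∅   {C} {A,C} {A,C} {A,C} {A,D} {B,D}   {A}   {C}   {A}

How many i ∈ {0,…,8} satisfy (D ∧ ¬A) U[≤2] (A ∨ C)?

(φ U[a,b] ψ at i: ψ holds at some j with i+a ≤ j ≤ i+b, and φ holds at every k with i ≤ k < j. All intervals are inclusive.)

7

Evaluate at each i in [0,8]:
  i=0: ✗ (lhs fails at k=0 before rhs at j=2)
  i=1: ✗ (lhs fails at k=1 before rhs at j=2)
  i=2: ✓ (rhs at j=2)
  i=3: ✓ (rhs at j=3)
  i=4: ✓ (rhs at j=4)
  i=5: ✓ (rhs at j=5)
  i=6: ✓ (rhs at j=6)
  i=7: ✓ (rhs at j=8; lhs holds on [7,7])
  i=8: ✓ (rhs at j=8)
Positions where it holds: {2, 3, 4, 5, 6, 7, 8} → 7.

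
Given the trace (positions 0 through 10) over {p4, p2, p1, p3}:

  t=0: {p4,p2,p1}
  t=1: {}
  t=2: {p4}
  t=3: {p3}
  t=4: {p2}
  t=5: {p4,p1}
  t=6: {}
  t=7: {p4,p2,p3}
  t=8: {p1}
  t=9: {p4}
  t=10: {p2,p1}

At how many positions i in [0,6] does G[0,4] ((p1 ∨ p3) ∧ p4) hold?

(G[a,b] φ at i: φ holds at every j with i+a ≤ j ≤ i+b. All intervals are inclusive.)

Evaluate at each i in [0,6]:
  i=0: ✗ (fails at j=1)
  i=1: ✗ (fails at j=1)
  i=2: ✗ (fails at j=2)
  i=3: ✗ (fails at j=3)
  i=4: ✗ (fails at j=4)
  i=5: ✗ (fails at j=6)
  i=6: ✗ (fails at j=6)
Positions where it holds: {} → 0.

0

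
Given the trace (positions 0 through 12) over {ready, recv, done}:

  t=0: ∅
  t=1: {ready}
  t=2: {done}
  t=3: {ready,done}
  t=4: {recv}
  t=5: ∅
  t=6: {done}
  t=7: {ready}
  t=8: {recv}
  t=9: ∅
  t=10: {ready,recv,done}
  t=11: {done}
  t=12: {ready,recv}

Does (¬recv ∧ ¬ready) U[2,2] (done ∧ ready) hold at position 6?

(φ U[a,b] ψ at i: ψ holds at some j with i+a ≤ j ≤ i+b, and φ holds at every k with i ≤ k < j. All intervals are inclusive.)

Need some j in [8,8] with (done ∧ ready), and (¬recv ∧ ¬ready) at every k in [6,j-1].
  j=8: (done ∧ ready) false.
No j in the window works → until fails.

False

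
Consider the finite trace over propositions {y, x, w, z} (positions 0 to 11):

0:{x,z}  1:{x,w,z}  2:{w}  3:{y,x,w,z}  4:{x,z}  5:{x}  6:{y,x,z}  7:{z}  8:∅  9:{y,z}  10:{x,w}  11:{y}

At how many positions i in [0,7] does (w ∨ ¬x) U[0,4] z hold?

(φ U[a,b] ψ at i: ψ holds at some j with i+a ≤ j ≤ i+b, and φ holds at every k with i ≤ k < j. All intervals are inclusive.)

7

Evaluate at each i in [0,7]:
  i=0: ✓ (rhs at j=0)
  i=1: ✓ (rhs at j=1)
  i=2: ✓ (rhs at j=3; lhs holds on [2,2])
  i=3: ✓ (rhs at j=3)
  i=4: ✓ (rhs at j=4)
  i=5: ✗ (lhs fails at k=5 before rhs at j=6)
  i=6: ✓ (rhs at j=6)
  i=7: ✓ (rhs at j=7)
Positions where it holds: {0, 1, 2, 3, 4, 6, 7} → 7.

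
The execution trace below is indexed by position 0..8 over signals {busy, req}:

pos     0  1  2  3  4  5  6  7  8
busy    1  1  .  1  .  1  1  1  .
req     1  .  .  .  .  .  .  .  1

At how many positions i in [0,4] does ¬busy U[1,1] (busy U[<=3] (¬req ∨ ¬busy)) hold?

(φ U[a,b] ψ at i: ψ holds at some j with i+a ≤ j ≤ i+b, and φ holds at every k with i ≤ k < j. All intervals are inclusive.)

2

Evaluate at each i in [0,4]:
  i=0: ✗ (lhs fails at k=0 before rhs at j=1)
  i=1: ✗ (lhs fails at k=1 before rhs at j=2)
  i=2: ✓ (rhs at j=3; lhs holds on [2,2])
  i=3: ✗ (lhs fails at k=3 before rhs at j=4)
  i=4: ✓ (rhs at j=5; lhs holds on [4,4])
Positions where it holds: {2, 4} → 2.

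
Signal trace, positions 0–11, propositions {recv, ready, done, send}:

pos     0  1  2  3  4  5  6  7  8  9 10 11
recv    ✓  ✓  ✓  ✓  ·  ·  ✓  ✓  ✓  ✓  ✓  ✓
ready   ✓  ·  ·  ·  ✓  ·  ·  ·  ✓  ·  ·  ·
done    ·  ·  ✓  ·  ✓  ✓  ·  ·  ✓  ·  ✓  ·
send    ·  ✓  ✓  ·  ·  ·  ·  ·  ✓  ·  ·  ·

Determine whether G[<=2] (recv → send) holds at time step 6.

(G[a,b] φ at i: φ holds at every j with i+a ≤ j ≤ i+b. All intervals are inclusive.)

False

Check (recv → send) at every j in [6,8]:
  j=6: antecedent true; consequent false → ✗
  j=7: antecedent true; consequent false → ✗
  j=8: antecedent true; consequent true → ✓
Fails at j=6 → formula fails.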